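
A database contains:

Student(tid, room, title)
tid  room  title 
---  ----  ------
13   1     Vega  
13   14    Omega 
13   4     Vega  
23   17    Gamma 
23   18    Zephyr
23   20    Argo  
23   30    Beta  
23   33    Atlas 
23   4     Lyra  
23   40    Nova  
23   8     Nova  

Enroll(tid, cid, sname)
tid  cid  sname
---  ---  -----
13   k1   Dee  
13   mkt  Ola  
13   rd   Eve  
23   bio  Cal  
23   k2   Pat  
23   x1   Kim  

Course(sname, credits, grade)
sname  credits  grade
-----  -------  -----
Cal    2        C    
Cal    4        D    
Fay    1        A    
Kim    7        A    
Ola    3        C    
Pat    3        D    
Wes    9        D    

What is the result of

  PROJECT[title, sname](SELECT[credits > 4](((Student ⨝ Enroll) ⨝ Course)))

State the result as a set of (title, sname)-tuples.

Natural join on tid: {(13, 1, Vega, k1, Dee), (13, 1, Vega, mkt, Ola), (13, 1, Vega, rd, Eve), (13, 14, Omega, k1, Dee), (13, 14, Omega, mkt, Ola), (13, 14, Omega, rd, Eve), (13, 4, Vega, k1, Dee), (13, 4, Vega, mkt, Ola), (13, 4, Vega, rd, Eve), (23, 17, Gamma, bio, Cal), (23, 17, Gamma, k2, Pat), (23, 17, Gamma, x1, Kim), (23, 18, Zephyr, bio, Cal), (23, 18, Zephyr, k2, Pat), (23, 18, Zephyr, x1, Kim), (23, 20, Argo, bio, Cal), (23, 20, Argo, k2, Pat), (23, 20, Argo, x1, Kim), (23, 30, Beta, bio, Cal), (23, 30, Beta, k2, Pat), (23, 30, Beta, x1, Kim), (23, 33, Atlas, bio, Cal), (23, 33, Atlas, k2, Pat), (23, 33, Atlas, x1, Kim), (23, 4, Lyra, bio, Cal), (23, 4, Lyra, k2, Pat), (23, 4, Lyra, x1, Kim), (23, 40, Nova, bio, Cal), (23, 40, Nova, k2, Pat), (23, 40, Nova, x1, Kim), (23, 8, Nova, bio, Cal), (23, 8, Nova, k2, Pat), (23, 8, Nova, x1, Kim)}
Natural join on sname: {(13, 1, Vega, mkt, Ola, 3, C), (13, 14, Omega, mkt, Ola, 3, C), (13, 4, Vega, mkt, Ola, 3, C), (23, 17, Gamma, bio, Cal, 2, C), (23, 17, Gamma, bio, Cal, 4, D), (23, 17, Gamma, k2, Pat, 3, D), (23, 17, Gamma, x1, Kim, 7, A), (23, 18, Zephyr, bio, Cal, 2, C), (23, 18, Zephyr, bio, Cal, 4, D), (23, 18, Zephyr, k2, Pat, 3, D), (23, 18, Zephyr, x1, Kim, 7, A), (23, 20, Argo, bio, Cal, 2, C), (23, 20, Argo, bio, Cal, 4, D), (23, 20, Argo, k2, Pat, 3, D), (23, 20, Argo, x1, Kim, 7, A), (23, 30, Beta, bio, Cal, 2, C), (23, 30, Beta, bio, Cal, 4, D), (23, 30, Beta, k2, Pat, 3, D), (23, 30, Beta, x1, Kim, 7, A), (23, 33, Atlas, bio, Cal, 2, C), (23, 33, Atlas, bio, Cal, 4, D), (23, 33, Atlas, k2, Pat, 3, D), (23, 33, Atlas, x1, Kim, 7, A), (23, 4, Lyra, bio, Cal, 2, C), (23, 4, Lyra, bio, Cal, 4, D), (23, 4, Lyra, k2, Pat, 3, D), (23, 4, Lyra, x1, Kim, 7, A), (23, 40, Nova, bio, Cal, 2, C), (23, 40, Nova, bio, Cal, 4, D), (23, 40, Nova, k2, Pat, 3, D), (23, 40, Nova, x1, Kim, 7, A), (23, 8, Nova, bio, Cal, 2, C), (23, 8, Nova, bio, Cal, 4, D), (23, 8, Nova, k2, Pat, 3, D), (23, 8, Nova, x1, Kim, 7, A)}
Filtering on credits > 4 leaves {(23, 17, Gamma, x1, Kim, 7, A), (23, 18, Zephyr, x1, Kim, 7, A), (23, 20, Argo, x1, Kim, 7, A), (23, 30, Beta, x1, Kim, 7, A), (23, 33, Atlas, x1, Kim, 7, A), (23, 4, Lyra, x1, Kim, 7, A), (23, 40, Nova, x1, Kim, 7, A), (23, 8, Nova, x1, Kim, 7, A)}.
π[title, sname]: project onto (title, sname) (1 duplicate(s) eliminated) → {(Argo, Kim), (Atlas, Kim), (Beta, Kim), (Gamma, Kim), (Lyra, Kim), (Nova, Kim), (Zephyr, Kim)}

{(Argo, Kim), (Atlas, Kim), (Beta, Kim), (Gamma, Kim), (Lyra, Kim), (Nova, Kim), (Zephyr, Kim)}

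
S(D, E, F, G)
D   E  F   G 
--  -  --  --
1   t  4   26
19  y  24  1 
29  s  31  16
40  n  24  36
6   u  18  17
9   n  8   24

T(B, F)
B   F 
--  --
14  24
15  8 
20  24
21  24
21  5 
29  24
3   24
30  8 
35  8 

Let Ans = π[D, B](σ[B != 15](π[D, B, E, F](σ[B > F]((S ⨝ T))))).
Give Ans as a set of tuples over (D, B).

{(19, 29), (40, 29), (9, 30), (9, 35)}

S ⋈ T (natural join on F): {(19, y, 24, 1, 14), (19, y, 24, 1, 20), (19, y, 24, 1, 21), (19, y, 24, 1, 29), (19, y, 24, 1, 3), (40, n, 24, 36, 14), (40, n, 24, 36, 20), (40, n, 24, 36, 21), (40, n, 24, 36, 29), (40, n, 24, 36, 3), (9, n, 8, 24, 15), (9, n, 8, 24, 30), (9, n, 8, 24, 35)}
Apply σ_{B > F}; surviving tuples: {(19, y, 24, 1, 29), (40, n, 24, 36, 29), (9, n, 8, 24, 15), (9, n, 8, 24, 30), (9, n, 8, 24, 35)}
Keep only column(s) D, B, E, F: {(19, 29, y, 24), (40, 29, n, 24), (9, 15, n, 8), (9, 30, n, 8), (9, 35, n, 8)}
Apply σ_{B != 15}; surviving tuples: {(19, 29, y, 24), (40, 29, n, 24), (9, 30, n, 8), (9, 35, n, 8)}
Keep only column(s) D, B: {(19, 29), (40, 29), (9, 30), (9, 35)}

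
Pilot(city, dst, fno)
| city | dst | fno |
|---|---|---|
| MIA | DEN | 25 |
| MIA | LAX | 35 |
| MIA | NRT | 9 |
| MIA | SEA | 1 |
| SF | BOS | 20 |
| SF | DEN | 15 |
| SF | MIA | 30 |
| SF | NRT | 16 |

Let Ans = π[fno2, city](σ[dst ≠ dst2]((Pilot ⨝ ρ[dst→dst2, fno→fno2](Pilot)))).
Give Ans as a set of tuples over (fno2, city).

ρ[dst→dst2, fno→fno2]: schema becomes (city, dst2, fno2); tuples unchanged.
Joining Pilot and ρ[dst→dst2, fno→fno2](Pilot) on city yields {(MIA, DEN, 25, DEN, 25), (MIA, DEN, 25, LAX, 35), (MIA, DEN, 25, NRT, 9), (MIA, DEN, 25, SEA, 1), (MIA, LAX, 35, DEN, 25), (MIA, LAX, 35, LAX, 35), (MIA, LAX, 35, NRT, 9), (MIA, LAX, 35, SEA, 1), (MIA, NRT, 9, DEN, 25), (MIA, NRT, 9, LAX, 35), (MIA, NRT, 9, NRT, 9), (MIA, NRT, 9, SEA, 1), (MIA, SEA, 1, DEN, 25), (MIA, SEA, 1, LAX, 35), (MIA, SEA, 1, NRT, 9), (MIA, SEA, 1, SEA, 1), (SF, BOS, 20, BOS, 20), (SF, BOS, 20, DEN, 15), (SF, BOS, 20, MIA, 30), (SF, BOS, 20, NRT, 16), (SF, DEN, 15, BOS, 20), (SF, DEN, 15, DEN, 15), (SF, DEN, 15, MIA, 30), (SF, DEN, 15, NRT, 16), (SF, MIA, 30, BOS, 20), (SF, MIA, 30, DEN, 15), (SF, MIA, 30, MIA, 30), (SF, MIA, 30, NRT, 16), (SF, NRT, 16, BOS, 20), (SF, NRT, 16, DEN, 15), (SF, NRT, 16, MIA, 30), (SF, NRT, 16, NRT, 16)}.
Apply σ_{dst ≠ dst2}; surviving tuples: {(MIA, DEN, 25, LAX, 35), (MIA, DEN, 25, NRT, 9), (MIA, DEN, 25, SEA, 1), (MIA, LAX, 35, DEN, 25), (MIA, LAX, 35, NRT, 9), (MIA, LAX, 35, SEA, 1), (MIA, NRT, 9, DEN, 25), (MIA, NRT, 9, LAX, 35), (MIA, NRT, 9, SEA, 1), (MIA, SEA, 1, DEN, 25), (MIA, SEA, 1, LAX, 35), (MIA, SEA, 1, NRT, 9), (SF, BOS, 20, DEN, 15), (SF, BOS, 20, MIA, 30), (SF, BOS, 20, NRT, 16), (SF, DEN, 15, BOS, 20), (SF, DEN, 15, MIA, 30), (SF, DEN, 15, NRT, 16), (SF, MIA, 30, BOS, 20), (SF, MIA, 30, DEN, 15), (SF, MIA, 30, NRT, 16), (SF, NRT, 16, BOS, 20), (SF, NRT, 16, DEN, 15), (SF, NRT, 16, MIA, 30)}
Projecting to fno2, city (16 duplicate(s) eliminated): {(1, MIA), (15, SF), (16, SF), (20, SF), (25, MIA), (30, SF), (35, MIA), (9, MIA)}

{(1, MIA), (15, SF), (16, SF), (20, SF), (25, MIA), (30, SF), (35, MIA), (9, MIA)}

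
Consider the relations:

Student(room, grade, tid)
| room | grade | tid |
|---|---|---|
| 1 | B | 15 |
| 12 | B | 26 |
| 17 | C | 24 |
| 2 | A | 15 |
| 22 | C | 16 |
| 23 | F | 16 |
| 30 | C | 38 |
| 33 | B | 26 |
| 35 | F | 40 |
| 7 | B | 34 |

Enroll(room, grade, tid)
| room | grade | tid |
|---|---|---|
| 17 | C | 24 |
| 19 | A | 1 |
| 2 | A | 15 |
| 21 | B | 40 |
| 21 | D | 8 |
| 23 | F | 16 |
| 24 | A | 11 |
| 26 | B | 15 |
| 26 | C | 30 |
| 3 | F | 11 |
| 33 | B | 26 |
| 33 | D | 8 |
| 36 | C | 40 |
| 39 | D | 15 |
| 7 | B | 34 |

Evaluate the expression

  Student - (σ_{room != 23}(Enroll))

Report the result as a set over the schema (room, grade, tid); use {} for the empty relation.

Filtering on room != 23 leaves {(17, C, 24), (19, A, 1), (2, A, 15), (21, B, 40), (21, D, 8), (24, A, 11), (26, B, 15), (26, C, 30), (3, F, 11), (33, B, 26), (33, D, 8), (36, C, 40), (39, D, 15), (7, B, 34)}.
Set difference of the two operands is {(1, B, 15), (12, B, 26), (22, C, 16), (23, F, 16), (30, C, 38), (35, F, 40)}.

{(1, B, 15), (12, B, 26), (22, C, 16), (23, F, 16), (30, C, 38), (35, F, 40)}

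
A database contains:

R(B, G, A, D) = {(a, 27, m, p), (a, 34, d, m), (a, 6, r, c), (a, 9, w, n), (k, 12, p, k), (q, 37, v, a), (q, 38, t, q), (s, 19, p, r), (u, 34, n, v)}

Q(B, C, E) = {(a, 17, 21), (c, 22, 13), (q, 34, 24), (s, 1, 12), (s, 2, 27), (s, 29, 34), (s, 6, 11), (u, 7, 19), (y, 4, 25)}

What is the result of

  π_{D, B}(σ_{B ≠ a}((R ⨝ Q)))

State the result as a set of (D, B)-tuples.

{(a, q), (q, q), (r, s), (v, u)}

R ⋈ Q (natural join on B): {(a, 27, m, p, 17, 21), (a, 34, d, m, 17, 21), (a, 6, r, c, 17, 21), (a, 9, w, n, 17, 21), (q, 37, v, a, 34, 24), (q, 38, t, q, 34, 24), (s, 19, p, r, 1, 12), (s, 19, p, r, 2, 27), (s, 19, p, r, 29, 34), (s, 19, p, r, 6, 11), (u, 34, n, v, 7, 19)}
Apply σ_{B ≠ a}; surviving tuples: {(q, 37, v, a, 34, 24), (q, 38, t, q, 34, 24), (s, 19, p, r, 1, 12), (s, 19, p, r, 2, 27), (s, 19, p, r, 29, 34), (s, 19, p, r, 6, 11), (u, 34, n, v, 7, 19)}
π[D, B]: project onto (D, B) (3 duplicate(s) eliminated) → {(a, q), (q, q), (r, s), (v, u)}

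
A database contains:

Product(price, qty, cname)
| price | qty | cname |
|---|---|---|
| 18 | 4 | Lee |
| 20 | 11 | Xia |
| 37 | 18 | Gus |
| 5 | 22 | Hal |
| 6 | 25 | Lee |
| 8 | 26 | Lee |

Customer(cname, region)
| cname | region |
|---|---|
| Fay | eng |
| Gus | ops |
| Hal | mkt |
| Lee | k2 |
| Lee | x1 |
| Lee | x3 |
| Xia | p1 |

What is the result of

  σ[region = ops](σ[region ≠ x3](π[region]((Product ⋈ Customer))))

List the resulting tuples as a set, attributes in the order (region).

{ops}

Natural join on cname: {(18, 4, Lee, k2), (18, 4, Lee, x1), (18, 4, Lee, x3), (20, 11, Xia, p1), (37, 18, Gus, ops), (5, 22, Hal, mkt), (6, 25, Lee, k2), (6, 25, Lee, x1), (6, 25, Lee, x3), (8, 26, Lee, k2), (8, 26, Lee, x1), (8, 26, Lee, x3)}
π[region]: project onto (region) (6 duplicate(s) eliminated) → {k2, mkt, ops, p1, x1, x3}
Apply σ_{region ≠ x3}; surviving tuples: {k2, mkt, ops, p1, x1}
Apply σ_{region = ops}; surviving tuples: {ops}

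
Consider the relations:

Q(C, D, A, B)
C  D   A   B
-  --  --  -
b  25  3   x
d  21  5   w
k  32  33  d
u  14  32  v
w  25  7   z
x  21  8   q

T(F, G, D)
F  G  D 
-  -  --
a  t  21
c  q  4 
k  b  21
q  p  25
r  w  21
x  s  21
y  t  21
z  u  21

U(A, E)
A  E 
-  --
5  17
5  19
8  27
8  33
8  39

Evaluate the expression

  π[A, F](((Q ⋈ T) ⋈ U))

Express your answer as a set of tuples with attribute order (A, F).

Q ⋈ T (natural join on D): {(b, 25, 3, x, q, p), (d, 21, 5, w, a, t), (d, 21, 5, w, k, b), (d, 21, 5, w, r, w), (d, 21, 5, w, x, s), (d, 21, 5, w, y, t), (d, 21, 5, w, z, u), (w, 25, 7, z, q, p), (x, 21, 8, q, a, t), (x, 21, 8, q, k, b), (x, 21, 8, q, r, w), (x, 21, 8, q, x, s), (x, 21, 8, q, y, t), (x, 21, 8, q, z, u)}
(Q ⋈ T) ⋈ U (natural join on A): {(d, 21, 5, w, a, t, 17), (d, 21, 5, w, a, t, 19), (d, 21, 5, w, k, b, 17), (d, 21, 5, w, k, b, 19), (d, 21, 5, w, r, w, 17), (d, 21, 5, w, r, w, 19), (d, 21, 5, w, x, s, 17), (d, 21, 5, w, x, s, 19), (d, 21, 5, w, y, t, 17), (d, 21, 5, w, y, t, 19), (d, 21, 5, w, z, u, 17), (d, 21, 5, w, z, u, 19), (x, 21, 8, q, a, t, 27), (x, 21, 8, q, a, t, 33), (x, 21, 8, q, a, t, 39), (x, 21, 8, q, k, b, 27), (x, 21, 8, q, k, b, 33), (x, 21, 8, q, k, b, 39), (x, 21, 8, q, r, w, 27), (x, 21, 8, q, r, w, 33), (x, 21, 8, q, r, w, 39), (x, 21, 8, q, x, s, 27), (x, 21, 8, q, x, s, 33), (x, 21, 8, q, x, s, 39), (x, 21, 8, q, y, t, 27), (x, 21, 8, q, y, t, 33), (x, 21, 8, q, y, t, 39), (x, 21, 8, q, z, u, 27), (x, 21, 8, q, z, u, 33), (x, 21, 8, q, z, u, 39)}
Keep only column(s) A, F (18 duplicate(s) eliminated): {(5, a), (5, k), (5, r), (5, x), (5, y), (5, z), (8, a), (8, k), (8, r), (8, x), (8, y), (8, z)}

{(5, a), (5, k), (5, r), (5, x), (5, y), (5, z), (8, a), (8, k), (8, r), (8, x), (8, y), (8, z)}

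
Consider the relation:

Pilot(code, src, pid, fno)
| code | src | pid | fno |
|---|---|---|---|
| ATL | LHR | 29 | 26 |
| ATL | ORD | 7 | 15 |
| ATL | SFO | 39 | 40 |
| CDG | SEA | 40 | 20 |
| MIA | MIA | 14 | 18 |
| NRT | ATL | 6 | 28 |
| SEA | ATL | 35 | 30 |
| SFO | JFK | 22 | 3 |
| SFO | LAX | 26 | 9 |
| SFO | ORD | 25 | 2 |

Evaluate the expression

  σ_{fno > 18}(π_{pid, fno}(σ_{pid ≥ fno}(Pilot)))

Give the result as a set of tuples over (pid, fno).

σ[pid ≥ fno]: keep tuples satisfying pid ≥ fno → {(ATL, LHR, 29, 26), (CDG, SEA, 40, 20), (SEA, ATL, 35, 30), (SFO, JFK, 22, 3), (SFO, LAX, 26, 9), (SFO, ORD, 25, 2)}
π_{pid, fno} gives {(22, 3), (25, 2), (26, 9), (29, 26), (35, 30), (40, 20)}.
σ[fno > 18]: keep tuples satisfying fno > 18 → {(29, 26), (35, 30), (40, 20)}

{(29, 26), (35, 30), (40, 20)}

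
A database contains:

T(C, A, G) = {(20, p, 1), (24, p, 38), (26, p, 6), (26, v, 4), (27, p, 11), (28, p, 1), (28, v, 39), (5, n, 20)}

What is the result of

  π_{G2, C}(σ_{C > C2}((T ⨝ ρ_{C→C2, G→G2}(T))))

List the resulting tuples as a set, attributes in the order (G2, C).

ρ[C→C2, G→G2]: schema becomes (C2, A, G2); tuples unchanged.
Natural join on A: {(20, p, 1, 20, 1), (20, p, 1, 24, 38), (20, p, 1, 26, 6), (20, p, 1, 27, 11), (20, p, 1, 28, 1), (24, p, 38, 20, 1), (24, p, 38, 24, 38), (24, p, 38, 26, 6), (24, p, 38, 27, 11), (24, p, 38, 28, 1), (26, p, 6, 20, 1), (26, p, 6, 24, 38), (26, p, 6, 26, 6), (26, p, 6, 27, 11), (26, p, 6, 28, 1), (26, v, 4, 26, 4), (26, v, 4, 28, 39), (27, p, 11, 20, 1), (27, p, 11, 24, 38), (27, p, 11, 26, 6), (27, p, 11, 27, 11), (27, p, 11, 28, 1), (28, p, 1, 20, 1), (28, p, 1, 24, 38), (28, p, 1, 26, 6), (28, p, 1, 27, 11), (28, p, 1, 28, 1), (28, v, 39, 26, 4), (28, v, 39, 28, 39), (5, n, 20, 5, 20)}
Apply σ_{C > C2}; surviving tuples: {(24, p, 38, 20, 1), (26, p, 6, 20, 1), (26, p, 6, 24, 38), (27, p, 11, 20, 1), (27, p, 11, 24, 38), (27, p, 11, 26, 6), (28, p, 1, 20, 1), (28, p, 1, 24, 38), (28, p, 1, 26, 6), (28, p, 1, 27, 11), (28, v, 39, 26, 4)}
π_{G2, C} gives {(1, 24), (1, 26), (1, 27), (1, 28), (11, 28), (38, 26), (38, 27), (38, 28), (4, 28), (6, 27), (6, 28)}.

{(1, 24), (1, 26), (1, 27), (1, 28), (11, 28), (38, 26), (38, 27), (38, 28), (4, 28), (6, 27), (6, 28)}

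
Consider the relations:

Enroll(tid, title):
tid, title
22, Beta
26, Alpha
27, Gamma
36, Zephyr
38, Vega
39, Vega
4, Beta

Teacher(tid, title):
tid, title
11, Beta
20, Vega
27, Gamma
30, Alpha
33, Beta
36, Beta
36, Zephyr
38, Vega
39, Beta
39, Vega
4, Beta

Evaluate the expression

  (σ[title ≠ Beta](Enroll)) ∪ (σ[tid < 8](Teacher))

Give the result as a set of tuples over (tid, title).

{(26, Alpha), (27, Gamma), (36, Zephyr), (38, Vega), (39, Vega), (4, Beta)}

Selection title ≠ Beta: {(26, Alpha), (27, Gamma), (36, Zephyr), (38, Vega), (39, Vega)}
Selection tid < 8: {(4, Beta)}
Set union of the two operands is {(26, Alpha), (27, Gamma), (36, Zephyr), (38, Vega), (39, Vega), (4, Beta)}.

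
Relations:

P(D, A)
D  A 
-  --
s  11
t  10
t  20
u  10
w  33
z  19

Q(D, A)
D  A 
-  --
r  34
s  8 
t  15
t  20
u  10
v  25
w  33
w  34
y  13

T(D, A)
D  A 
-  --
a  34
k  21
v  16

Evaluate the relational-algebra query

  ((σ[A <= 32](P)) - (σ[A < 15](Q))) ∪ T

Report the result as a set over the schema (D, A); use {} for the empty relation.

Filtering on A <= 32 leaves {(s, 11), (t, 10), (t, 20), (u, 10), (z, 19)}.
Filtering on A < 15 leaves {(s, 8), (u, 10), (y, 13)}.
Difference: {(s, 11), (t, 10), (t, 20), (u, 10), (z, 19)} with {(s, 8), (u, 10), (y, 13)} → {(s, 11), (t, 10), (t, 20), (z, 19)}
Union: {(s, 11), (t, 10), (t, 20), (z, 19)} with {(a, 34), (k, 21), (v, 16)} → {(a, 34), (k, 21), (s, 11), (t, 10), (t, 20), (v, 16), (z, 19)}

{(a, 34), (k, 21), (s, 11), (t, 10), (t, 20), (v, 16), (z, 19)}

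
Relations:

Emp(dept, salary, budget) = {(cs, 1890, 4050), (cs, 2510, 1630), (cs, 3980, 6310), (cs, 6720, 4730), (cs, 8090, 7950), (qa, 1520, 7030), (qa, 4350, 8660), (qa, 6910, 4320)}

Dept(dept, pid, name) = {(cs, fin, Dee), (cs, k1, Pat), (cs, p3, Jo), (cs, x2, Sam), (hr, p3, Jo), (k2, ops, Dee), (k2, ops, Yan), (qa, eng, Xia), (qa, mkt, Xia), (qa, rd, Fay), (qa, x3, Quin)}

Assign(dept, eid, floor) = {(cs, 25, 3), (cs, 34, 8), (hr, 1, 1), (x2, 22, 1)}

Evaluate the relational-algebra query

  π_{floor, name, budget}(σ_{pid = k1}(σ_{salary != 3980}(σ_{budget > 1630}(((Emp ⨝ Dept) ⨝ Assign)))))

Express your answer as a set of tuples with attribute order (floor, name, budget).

{(3, Pat, 4050), (3, Pat, 4730), (3, Pat, 7950), (8, Pat, 4050), (8, Pat, 4730), (8, Pat, 7950)}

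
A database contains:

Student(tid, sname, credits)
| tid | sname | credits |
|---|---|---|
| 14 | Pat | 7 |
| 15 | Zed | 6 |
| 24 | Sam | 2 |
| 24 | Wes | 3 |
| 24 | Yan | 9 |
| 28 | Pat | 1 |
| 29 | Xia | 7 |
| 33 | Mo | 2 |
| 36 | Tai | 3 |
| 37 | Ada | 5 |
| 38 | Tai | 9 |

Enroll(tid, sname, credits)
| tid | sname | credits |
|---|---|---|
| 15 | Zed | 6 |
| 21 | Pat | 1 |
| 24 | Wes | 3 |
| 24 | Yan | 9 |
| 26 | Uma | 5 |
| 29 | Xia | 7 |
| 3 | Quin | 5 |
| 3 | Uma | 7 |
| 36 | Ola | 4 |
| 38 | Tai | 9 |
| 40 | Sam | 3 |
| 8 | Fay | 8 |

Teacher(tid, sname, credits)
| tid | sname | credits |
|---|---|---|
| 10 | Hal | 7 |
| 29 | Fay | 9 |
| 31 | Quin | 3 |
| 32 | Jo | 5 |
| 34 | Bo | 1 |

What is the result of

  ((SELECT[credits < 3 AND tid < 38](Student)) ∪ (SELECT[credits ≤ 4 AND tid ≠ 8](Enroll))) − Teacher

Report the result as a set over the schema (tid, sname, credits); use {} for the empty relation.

Selection credits < 3 AND tid < 38: {(24, Sam, 2), (28, Pat, 1), (33, Mo, 2)}
Selection credits ≤ 4 AND tid ≠ 8: {(21, Pat, 1), (24, Wes, 3), (36, Ola, 4), (40, Sam, 3)}
Taking the union: {(21, Pat, 1), (24, Sam, 2), (24, Wes, 3), (28, Pat, 1), (33, Mo, 2), (36, Ola, 4), (40, Sam, 3)}
Taking the difference: {(21, Pat, 1), (24, Sam, 2), (24, Wes, 3), (28, Pat, 1), (33, Mo, 2), (36, Ola, 4), (40, Sam, 3)}

{(21, Pat, 1), (24, Sam, 2), (24, Wes, 3), (28, Pat, 1), (33, Mo, 2), (36, Ola, 4), (40, Sam, 3)}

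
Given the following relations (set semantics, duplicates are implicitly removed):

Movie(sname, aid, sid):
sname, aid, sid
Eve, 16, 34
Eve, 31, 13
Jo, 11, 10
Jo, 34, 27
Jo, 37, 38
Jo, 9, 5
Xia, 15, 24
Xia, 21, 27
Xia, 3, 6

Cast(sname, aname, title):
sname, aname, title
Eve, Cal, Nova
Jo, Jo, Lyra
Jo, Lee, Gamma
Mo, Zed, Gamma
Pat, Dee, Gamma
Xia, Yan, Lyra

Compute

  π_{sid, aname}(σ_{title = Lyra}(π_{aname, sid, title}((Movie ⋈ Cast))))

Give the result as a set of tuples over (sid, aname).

{(10, Jo), (24, Yan), (27, Jo), (27, Yan), (38, Jo), (5, Jo), (6, Yan)}

Movie ⋈ Cast (natural join on sname): {(Eve, 16, 34, Cal, Nova), (Eve, 31, 13, Cal, Nova), (Jo, 11, 10, Jo, Lyra), (Jo, 11, 10, Lee, Gamma), (Jo, 34, 27, Jo, Lyra), (Jo, 34, 27, Lee, Gamma), (Jo, 37, 38, Jo, Lyra), (Jo, 37, 38, Lee, Gamma), (Jo, 9, 5, Jo, Lyra), (Jo, 9, 5, Lee, Gamma), (Xia, 15, 24, Yan, Lyra), (Xia, 21, 27, Yan, Lyra), (Xia, 3, 6, Yan, Lyra)}
Projecting to aname, sid, title: {(Cal, 13, Nova), (Cal, 34, Nova), (Jo, 10, Lyra), (Jo, 27, Lyra), (Jo, 38, Lyra), (Jo, 5, Lyra), (Lee, 10, Gamma), (Lee, 27, Gamma), (Lee, 38, Gamma), (Lee, 5, Gamma), (Yan, 24, Lyra), (Yan, 27, Lyra), (Yan, 6, Lyra)}
Filtering on title = Lyra leaves {(Jo, 10, Lyra), (Jo, 27, Lyra), (Jo, 38, Lyra), (Jo, 5, Lyra), (Yan, 24, Lyra), (Yan, 27, Lyra), (Yan, 6, Lyra)}.
Projecting to sid, aname: {(10, Jo), (24, Yan), (27, Jo), (27, Yan), (38, Jo), (5, Jo), (6, Yan)}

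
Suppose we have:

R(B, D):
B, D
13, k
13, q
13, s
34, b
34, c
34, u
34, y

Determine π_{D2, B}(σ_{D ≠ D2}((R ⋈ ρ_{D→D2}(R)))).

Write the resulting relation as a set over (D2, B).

{(b, 34), (c, 34), (k, 13), (q, 13), (s, 13), (u, 34), (y, 34)}

ρ[D→D2]: schema becomes (B, D2); tuples unchanged.
Natural join on B: {(13, k, k), (13, k, q), (13, k, s), (13, q, k), (13, q, q), (13, q, s), (13, s, k), (13, s, q), (13, s, s), (34, b, b), (34, b, c), (34, b, u), (34, b, y), (34, c, b), (34, c, c), (34, c, u), (34, c, y), (34, u, b), (34, u, c), (34, u, u), (34, u, y), (34, y, b), (34, y, c), (34, y, u), (34, y, y)}
Selection D ≠ D2: {(13, k, q), (13, k, s), (13, q, k), (13, q, s), (13, s, k), (13, s, q), (34, b, c), (34, b, u), (34, b, y), (34, c, b), (34, c, u), (34, c, y), (34, u, b), (34, u, c), (34, u, y), (34, y, b), (34, y, c), (34, y, u)}
Keep only column(s) D2, B (11 duplicate(s) eliminated): {(b, 34), (c, 34), (k, 13), (q, 13), (s, 13), (u, 34), (y, 34)}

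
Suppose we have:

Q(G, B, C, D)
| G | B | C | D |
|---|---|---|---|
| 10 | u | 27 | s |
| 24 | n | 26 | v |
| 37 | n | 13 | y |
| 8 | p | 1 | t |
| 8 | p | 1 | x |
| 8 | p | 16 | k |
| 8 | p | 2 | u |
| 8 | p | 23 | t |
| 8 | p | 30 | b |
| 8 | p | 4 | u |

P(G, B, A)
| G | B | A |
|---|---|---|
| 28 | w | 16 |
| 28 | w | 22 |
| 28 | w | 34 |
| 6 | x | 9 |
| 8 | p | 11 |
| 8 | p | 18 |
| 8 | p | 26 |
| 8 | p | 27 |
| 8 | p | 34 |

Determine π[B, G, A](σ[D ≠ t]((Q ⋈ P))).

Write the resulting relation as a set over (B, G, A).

{(p, 8, 11), (p, 8, 18), (p, 8, 26), (p, 8, 27), (p, 8, 34)}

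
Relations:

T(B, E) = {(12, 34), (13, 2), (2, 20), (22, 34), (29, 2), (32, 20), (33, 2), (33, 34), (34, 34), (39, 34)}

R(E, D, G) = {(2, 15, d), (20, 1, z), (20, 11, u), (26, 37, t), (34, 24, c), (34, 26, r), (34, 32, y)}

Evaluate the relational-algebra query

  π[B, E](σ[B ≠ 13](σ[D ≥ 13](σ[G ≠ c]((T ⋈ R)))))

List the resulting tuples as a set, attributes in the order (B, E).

Joining T and R on E yields {(12, 34, 24, c), (12, 34, 26, r), (12, 34, 32, y), (13, 2, 15, d), (2, 20, 1, z), (2, 20, 11, u), (22, 34, 24, c), (22, 34, 26, r), (22, 34, 32, y), (29, 2, 15, d), (32, 20, 1, z), (32, 20, 11, u), (33, 2, 15, d), (33, 34, 24, c), (33, 34, 26, r), (33, 34, 32, y), (34, 34, 24, c), (34, 34, 26, r), (34, 34, 32, y), (39, 34, 24, c), (39, 34, 26, r), (39, 34, 32, y)}.
σ[G ≠ c]: keep tuples satisfying G ≠ c → {(12, 34, 26, r), (12, 34, 32, y), (13, 2, 15, d), (2, 20, 1, z), (2, 20, 11, u), (22, 34, 26, r), (22, 34, 32, y), (29, 2, 15, d), (32, 20, 1, z), (32, 20, 11, u), (33, 2, 15, d), (33, 34, 26, r), (33, 34, 32, y), (34, 34, 26, r), (34, 34, 32, y), (39, 34, 26, r), (39, 34, 32, y)}
σ[D ≥ 13]: keep tuples satisfying D ≥ 13 → {(12, 34, 26, r), (12, 34, 32, y), (13, 2, 15, d), (22, 34, 26, r), (22, 34, 32, y), (29, 2, 15, d), (33, 2, 15, d), (33, 34, 26, r), (33, 34, 32, y), (34, 34, 26, r), (34, 34, 32, y), (39, 34, 26, r), (39, 34, 32, y)}
σ[B ≠ 13]: keep tuples satisfying B ≠ 13 → {(12, 34, 26, r), (12, 34, 32, y), (22, 34, 26, r), (22, 34, 32, y), (29, 2, 15, d), (33, 2, 15, d), (33, 34, 26, r), (33, 34, 32, y), (34, 34, 26, r), (34, 34, 32, y), (39, 34, 26, r), (39, 34, 32, y)}
π_{B, E} gives {(12, 34), (22, 34), (29, 2), (33, 2), (33, 34), (34, 34), (39, 34)} (5 duplicate(s) eliminated).

{(12, 34), (22, 34), (29, 2), (33, 2), (33, 34), (34, 34), (39, 34)}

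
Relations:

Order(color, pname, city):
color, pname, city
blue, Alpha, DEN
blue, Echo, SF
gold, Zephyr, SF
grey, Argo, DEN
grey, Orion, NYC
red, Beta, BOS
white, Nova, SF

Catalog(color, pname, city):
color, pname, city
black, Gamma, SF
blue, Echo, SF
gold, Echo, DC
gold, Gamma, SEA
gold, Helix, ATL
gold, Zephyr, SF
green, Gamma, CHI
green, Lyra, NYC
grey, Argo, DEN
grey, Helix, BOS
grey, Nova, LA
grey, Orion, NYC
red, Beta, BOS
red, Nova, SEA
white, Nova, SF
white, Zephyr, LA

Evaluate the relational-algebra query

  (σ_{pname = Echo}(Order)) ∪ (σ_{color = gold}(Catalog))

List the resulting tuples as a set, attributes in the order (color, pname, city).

Filtering on pname = Echo leaves {(blue, Echo, SF)}.
Filtering on color = gold leaves {(gold, Echo, DC), (gold, Gamma, SEA), (gold, Helix, ATL), (gold, Zephyr, SF)}.
Taking the union: {(blue, Echo, SF), (gold, Echo, DC), (gold, Gamma, SEA), (gold, Helix, ATL), (gold, Zephyr, SF)}

{(blue, Echo, SF), (gold, Echo, DC), (gold, Gamma, SEA), (gold, Helix, ATL), (gold, Zephyr, SF)}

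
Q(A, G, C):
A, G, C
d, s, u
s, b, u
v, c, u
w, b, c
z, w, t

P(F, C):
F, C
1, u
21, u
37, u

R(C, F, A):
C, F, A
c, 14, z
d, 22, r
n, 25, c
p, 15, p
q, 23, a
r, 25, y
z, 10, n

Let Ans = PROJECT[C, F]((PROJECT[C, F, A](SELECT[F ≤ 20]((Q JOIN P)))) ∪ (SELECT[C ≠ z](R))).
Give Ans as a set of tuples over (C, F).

{(c, 14), (d, 22), (n, 25), (p, 15), (q, 23), (r, 25), (u, 1)}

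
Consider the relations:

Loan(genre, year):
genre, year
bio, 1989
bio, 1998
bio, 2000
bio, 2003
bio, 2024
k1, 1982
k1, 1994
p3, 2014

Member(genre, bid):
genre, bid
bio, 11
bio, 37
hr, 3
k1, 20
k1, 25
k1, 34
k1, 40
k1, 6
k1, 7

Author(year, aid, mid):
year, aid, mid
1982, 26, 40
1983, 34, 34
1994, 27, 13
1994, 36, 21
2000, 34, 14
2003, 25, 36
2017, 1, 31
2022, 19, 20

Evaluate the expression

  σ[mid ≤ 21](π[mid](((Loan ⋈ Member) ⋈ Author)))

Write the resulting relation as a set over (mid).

{13, 14, 21}

Joining Loan and Member on genre yields {(bio, 1989, 11), (bio, 1989, 37), (bio, 1998, 11), (bio, 1998, 37), (bio, 2000, 11), (bio, 2000, 37), (bio, 2003, 11), (bio, 2003, 37), (bio, 2024, 11), (bio, 2024, 37), (k1, 1982, 20), (k1, 1982, 25), (k1, 1982, 34), (k1, 1982, 40), (k1, 1982, 6), (k1, 1982, 7), (k1, 1994, 20), (k1, 1994, 25), (k1, 1994, 34), (k1, 1994, 40), (k1, 1994, 6), (k1, 1994, 7)}.
Joining (Loan ⋈ Member) and Author on year yields {(bio, 2000, 11, 34, 14), (bio, 2000, 37, 34, 14), (bio, 2003, 11, 25, 36), (bio, 2003, 37, 25, 36), (k1, 1982, 20, 26, 40), (k1, 1982, 25, 26, 40), (k1, 1982, 34, 26, 40), (k1, 1982, 40, 26, 40), (k1, 1982, 6, 26, 40), (k1, 1982, 7, 26, 40), (k1, 1994, 20, 27, 13), (k1, 1994, 20, 36, 21), (k1, 1994, 25, 27, 13), (k1, 1994, 25, 36, 21), (k1, 1994, 34, 27, 13), (k1, 1994, 34, 36, 21), (k1, 1994, 40, 27, 13), (k1, 1994, 40, 36, 21), (k1, 1994, 6, 27, 13), (k1, 1994, 6, 36, 21), (k1, 1994, 7, 27, 13), (k1, 1994, 7, 36, 21)}.
Keep only column(s) mid (17 duplicate(s) eliminated): {13, 14, 21, 36, 40}
Filtering on mid ≤ 21 leaves {13, 14, 21}.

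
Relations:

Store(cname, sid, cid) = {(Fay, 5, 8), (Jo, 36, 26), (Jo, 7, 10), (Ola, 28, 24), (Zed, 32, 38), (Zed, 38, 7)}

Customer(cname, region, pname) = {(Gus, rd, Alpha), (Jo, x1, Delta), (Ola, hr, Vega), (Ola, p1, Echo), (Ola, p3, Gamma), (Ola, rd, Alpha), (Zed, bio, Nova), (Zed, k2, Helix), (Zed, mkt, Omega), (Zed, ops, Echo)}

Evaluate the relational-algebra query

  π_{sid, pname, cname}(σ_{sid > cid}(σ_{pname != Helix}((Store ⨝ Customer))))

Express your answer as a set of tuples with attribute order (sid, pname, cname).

{(28, Alpha, Ola), (28, Echo, Ola), (28, Gamma, Ola), (28, Vega, Ola), (36, Delta, Jo), (38, Echo, Zed), (38, Nova, Zed), (38, Omega, Zed)}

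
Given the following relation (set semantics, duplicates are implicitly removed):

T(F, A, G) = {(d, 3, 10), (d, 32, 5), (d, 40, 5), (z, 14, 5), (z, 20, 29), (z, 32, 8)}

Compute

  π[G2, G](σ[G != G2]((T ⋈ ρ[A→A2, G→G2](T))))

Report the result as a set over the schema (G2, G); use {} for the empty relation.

{(10, 5), (29, 5), (29, 8), (5, 10), (5, 29), (5, 8), (8, 29), (8, 5)}

ρ[A→A2, G→G2]: schema becomes (F, A2, G2); tuples unchanged.
Natural join on F: {(d, 3, 10, 3, 10), (d, 3, 10, 32, 5), (d, 3, 10, 40, 5), (d, 32, 5, 3, 10), (d, 32, 5, 32, 5), (d, 32, 5, 40, 5), (d, 40, 5, 3, 10), (d, 40, 5, 32, 5), (d, 40, 5, 40, 5), (z, 14, 5, 14, 5), (z, 14, 5, 20, 29), (z, 14, 5, 32, 8), (z, 20, 29, 14, 5), (z, 20, 29, 20, 29), (z, 20, 29, 32, 8), (z, 32, 8, 14, 5), (z, 32, 8, 20, 29), (z, 32, 8, 32, 8)}
Filtering on G != G2 leaves {(d, 3, 10, 32, 5), (d, 3, 10, 40, 5), (d, 32, 5, 3, 10), (d, 40, 5, 3, 10), (z, 14, 5, 20, 29), (z, 14, 5, 32, 8), (z, 20, 29, 14, 5), (z, 20, 29, 32, 8), (z, 32, 8, 14, 5), (z, 32, 8, 20, 29)}.
Projecting to G2, G (2 duplicate(s) eliminated): {(10, 5), (29, 5), (29, 8), (5, 10), (5, 29), (5, 8), (8, 29), (8, 5)}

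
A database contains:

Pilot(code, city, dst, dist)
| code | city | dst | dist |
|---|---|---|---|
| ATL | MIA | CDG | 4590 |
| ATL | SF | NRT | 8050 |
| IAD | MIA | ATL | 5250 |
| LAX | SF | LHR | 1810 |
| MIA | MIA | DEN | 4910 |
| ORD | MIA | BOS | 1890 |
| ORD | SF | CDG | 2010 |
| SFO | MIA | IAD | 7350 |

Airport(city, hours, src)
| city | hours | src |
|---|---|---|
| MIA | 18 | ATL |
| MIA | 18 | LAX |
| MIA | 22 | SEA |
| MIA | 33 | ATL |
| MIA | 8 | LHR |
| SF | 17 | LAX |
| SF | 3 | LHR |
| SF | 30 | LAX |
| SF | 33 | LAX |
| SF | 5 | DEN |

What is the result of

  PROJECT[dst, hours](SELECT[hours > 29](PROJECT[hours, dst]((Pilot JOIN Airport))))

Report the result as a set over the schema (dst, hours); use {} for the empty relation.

{(ATL, 33), (BOS, 33), (CDG, 30), (CDG, 33), (DEN, 33), (IAD, 33), (LHR, 30), (LHR, 33), (NRT, 30), (NRT, 33)}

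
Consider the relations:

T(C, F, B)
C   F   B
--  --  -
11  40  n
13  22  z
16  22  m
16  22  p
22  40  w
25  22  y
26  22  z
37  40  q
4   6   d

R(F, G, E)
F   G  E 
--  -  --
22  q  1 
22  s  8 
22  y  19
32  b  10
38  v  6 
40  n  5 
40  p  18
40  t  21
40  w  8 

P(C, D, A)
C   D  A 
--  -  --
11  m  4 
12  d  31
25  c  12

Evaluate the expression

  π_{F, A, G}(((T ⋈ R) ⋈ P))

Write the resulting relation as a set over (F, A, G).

{(22, 12, q), (22, 12, s), (22, 12, y), (40, 4, n), (40, 4, p), (40, 4, t), (40, 4, w)}

T ⋈ R (natural join on F): {(11, 40, n, n, 5), (11, 40, n, p, 18), (11, 40, n, t, 21), (11, 40, n, w, 8), (13, 22, z, q, 1), (13, 22, z, s, 8), (13, 22, z, y, 19), (16, 22, m, q, 1), (16, 22, m, s, 8), (16, 22, m, y, 19), (16, 22, p, q, 1), (16, 22, p, s, 8), (16, 22, p, y, 19), (22, 40, w, n, 5), (22, 40, w, p, 18), (22, 40, w, t, 21), (22, 40, w, w, 8), (25, 22, y, q, 1), (25, 22, y, s, 8), (25, 22, y, y, 19), (26, 22, z, q, 1), (26, 22, z, s, 8), (26, 22, z, y, 19), (37, 40, q, n, 5), (37, 40, q, p, 18), (37, 40, q, t, 21), (37, 40, q, w, 8)}
(T ⋈ R) ⋈ P (natural join on C): {(11, 40, n, n, 5, m, 4), (11, 40, n, p, 18, m, 4), (11, 40, n, t, 21, m, 4), (11, 40, n, w, 8, m, 4), (25, 22, y, q, 1, c, 12), (25, 22, y, s, 8, c, 12), (25, 22, y, y, 19, c, 12)}
π[F, A, G]: project onto (F, A, G) → {(22, 12, q), (22, 12, s), (22, 12, y), (40, 4, n), (40, 4, p), (40, 4, t), (40, 4, w)}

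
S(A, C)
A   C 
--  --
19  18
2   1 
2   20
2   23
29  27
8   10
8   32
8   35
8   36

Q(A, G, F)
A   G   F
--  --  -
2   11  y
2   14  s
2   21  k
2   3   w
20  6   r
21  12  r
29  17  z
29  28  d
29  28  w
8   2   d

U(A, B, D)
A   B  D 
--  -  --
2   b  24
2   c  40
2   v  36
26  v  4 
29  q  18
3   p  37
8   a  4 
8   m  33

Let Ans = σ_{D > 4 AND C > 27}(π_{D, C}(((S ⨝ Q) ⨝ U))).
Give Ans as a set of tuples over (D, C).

{(33, 32), (33, 35), (33, 36)}

Joining S and Q on A yields {(2, 1, 11, y), (2, 1, 14, s), (2, 1, 21, k), (2, 1, 3, w), (2, 20, 11, y), (2, 20, 14, s), (2, 20, 21, k), (2, 20, 3, w), (2, 23, 11, y), (2, 23, 14, s), (2, 23, 21, k), (2, 23, 3, w), (29, 27, 17, z), (29, 27, 28, d), (29, 27, 28, w), (8, 10, 2, d), (8, 32, 2, d), (8, 35, 2, d), (8, 36, 2, d)}.
Joining (S ⨝ Q) and U on A yields {(2, 1, 11, y, b, 24), (2, 1, 11, y, c, 40), (2, 1, 11, y, v, 36), (2, 1, 14, s, b, 24), (2, 1, 14, s, c, 40), (2, 1, 14, s, v, 36), (2, 1, 21, k, b, 24), (2, 1, 21, k, c, 40), (2, 1, 21, k, v, 36), (2, 1, 3, w, b, 24), (2, 1, 3, w, c, 40), (2, 1, 3, w, v, 36), (2, 20, 11, y, b, 24), (2, 20, 11, y, c, 40), (2, 20, 11, y, v, 36), (2, 20, 14, s, b, 24), (2, 20, 14, s, c, 40), (2, 20, 14, s, v, 36), (2, 20, 21, k, b, 24), (2, 20, 21, k, c, 40), (2, 20, 21, k, v, 36), (2, 20, 3, w, b, 24), (2, 20, 3, w, c, 40), (2, 20, 3, w, v, 36), (2, 23, 11, y, b, 24), (2, 23, 11, y, c, 40), (2, 23, 11, y, v, 36), (2, 23, 14, s, b, 24), (2, 23, 14, s, c, 40), (2, 23, 14, s, v, 36), (2, 23, 21, k, b, 24), (2, 23, 21, k, c, 40), (2, 23, 21, k, v, 36), (2, 23, 3, w, b, 24), (2, 23, 3, w, c, 40), (2, 23, 3, w, v, 36), (29, 27, 17, z, q, 18), (29, 27, 28, d, q, 18), (29, 27, 28, w, q, 18), (8, 10, 2, d, a, 4), (8, 10, 2, d, m, 33), (8, 32, 2, d, a, 4), (8, 32, 2, d, m, 33), (8, 35, 2, d, a, 4), (8, 35, 2, d, m, 33), (8, 36, 2, d, a, 4), (8, 36, 2, d, m, 33)}.
π_{D, C} gives {(18, 27), (24, 1), (24, 20), (24, 23), (33, 10), (33, 32), (33, 35), (33, 36), (36, 1), (36, 20), (36, 23), (4, 10), (4, 32), (4, 35), (4, 36), (40, 1), (40, 20), (40, 23)} (29 duplicate(s) eliminated).
Filtering on D > 4 AND C > 27 leaves {(33, 32), (33, 35), (33, 36)}.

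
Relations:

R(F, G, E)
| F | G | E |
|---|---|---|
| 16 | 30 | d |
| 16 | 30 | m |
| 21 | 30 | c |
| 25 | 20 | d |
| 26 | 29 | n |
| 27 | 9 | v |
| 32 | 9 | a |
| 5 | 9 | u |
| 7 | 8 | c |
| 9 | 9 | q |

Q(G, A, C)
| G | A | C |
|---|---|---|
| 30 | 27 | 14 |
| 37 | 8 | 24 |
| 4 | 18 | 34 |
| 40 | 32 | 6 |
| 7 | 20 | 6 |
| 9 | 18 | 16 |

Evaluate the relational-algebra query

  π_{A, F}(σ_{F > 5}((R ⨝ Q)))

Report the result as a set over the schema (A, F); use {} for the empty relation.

{(18, 27), (18, 32), (18, 9), (27, 16), (27, 21)}

R ⋈ Q (natural join on G): {(16, 30, d, 27, 14), (16, 30, m, 27, 14), (21, 30, c, 27, 14), (27, 9, v, 18, 16), (32, 9, a, 18, 16), (5, 9, u, 18, 16), (9, 9, q, 18, 16)}
σ[F > 5]: keep tuples satisfying F > 5 → {(16, 30, d, 27, 14), (16, 30, m, 27, 14), (21, 30, c, 27, 14), (27, 9, v, 18, 16), (32, 9, a, 18, 16), (9, 9, q, 18, 16)}
Projecting to A, F (1 duplicate(s) eliminated): {(18, 27), (18, 32), (18, 9), (27, 16), (27, 21)}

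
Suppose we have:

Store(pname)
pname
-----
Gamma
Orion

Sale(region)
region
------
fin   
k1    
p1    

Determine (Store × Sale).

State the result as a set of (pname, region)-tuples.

{(Gamma, fin), (Gamma, k1), (Gamma, p1), (Orion, fin), (Orion, k1), (Orion, p1)}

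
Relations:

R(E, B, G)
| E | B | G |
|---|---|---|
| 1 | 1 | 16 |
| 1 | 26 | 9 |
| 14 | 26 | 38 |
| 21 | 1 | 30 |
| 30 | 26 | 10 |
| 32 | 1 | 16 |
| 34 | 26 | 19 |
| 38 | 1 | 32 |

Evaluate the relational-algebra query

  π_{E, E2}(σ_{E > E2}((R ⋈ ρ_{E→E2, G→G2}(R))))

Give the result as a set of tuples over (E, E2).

{(14, 1), (21, 1), (30, 1), (30, 14), (32, 1), (32, 21), (34, 1), (34, 14), (34, 30), (38, 1), (38, 21), (38, 32)}

ρ[E→E2, G→G2]: schema becomes (E2, B, G2); tuples unchanged.
Natural join on B: {(1, 1, 16, 1, 16), (1, 1, 16, 21, 30), (1, 1, 16, 32, 16), (1, 1, 16, 38, 32), (1, 26, 9, 1, 9), (1, 26, 9, 14, 38), (1, 26, 9, 30, 10), (1, 26, 9, 34, 19), (14, 26, 38, 1, 9), (14, 26, 38, 14, 38), (14, 26, 38, 30, 10), (14, 26, 38, 34, 19), (21, 1, 30, 1, 16), (21, 1, 30, 21, 30), (21, 1, 30, 32, 16), (21, 1, 30, 38, 32), (30, 26, 10, 1, 9), (30, 26, 10, 14, 38), (30, 26, 10, 30, 10), (30, 26, 10, 34, 19), (32, 1, 16, 1, 16), (32, 1, 16, 21, 30), (32, 1, 16, 32, 16), (32, 1, 16, 38, 32), (34, 26, 19, 1, 9), (34, 26, 19, 14, 38), (34, 26, 19, 30, 10), (34, 26, 19, 34, 19), (38, 1, 32, 1, 16), (38, 1, 32, 21, 30), (38, 1, 32, 32, 16), (38, 1, 32, 38, 32)}
Filtering on E > E2 leaves {(14, 26, 38, 1, 9), (21, 1, 30, 1, 16), (30, 26, 10, 1, 9), (30, 26, 10, 14, 38), (32, 1, 16, 1, 16), (32, 1, 16, 21, 30), (34, 26, 19, 1, 9), (34, 26, 19, 14, 38), (34, 26, 19, 30, 10), (38, 1, 32, 1, 16), (38, 1, 32, 21, 30), (38, 1, 32, 32, 16)}.
Keep only column(s) E, E2: {(14, 1), (21, 1), (30, 1), (30, 14), (32, 1), (32, 21), (34, 1), (34, 14), (34, 30), (38, 1), (38, 21), (38, 32)}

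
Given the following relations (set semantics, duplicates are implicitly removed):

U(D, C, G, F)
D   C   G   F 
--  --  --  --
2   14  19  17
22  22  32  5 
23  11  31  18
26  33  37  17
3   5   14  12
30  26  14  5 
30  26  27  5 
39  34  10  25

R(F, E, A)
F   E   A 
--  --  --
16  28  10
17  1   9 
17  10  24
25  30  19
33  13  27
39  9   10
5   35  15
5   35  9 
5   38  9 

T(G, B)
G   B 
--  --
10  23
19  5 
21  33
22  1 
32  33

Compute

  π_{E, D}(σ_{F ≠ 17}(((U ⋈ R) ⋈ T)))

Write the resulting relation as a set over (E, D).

{(30, 39), (35, 22), (38, 22)}

U ⋈ R (natural join on F): {(2, 14, 19, 17, 1, 9), (2, 14, 19, 17, 10, 24), (22, 22, 32, 5, 35, 15), (22, 22, 32, 5, 35, 9), (22, 22, 32, 5, 38, 9), (26, 33, 37, 17, 1, 9), (26, 33, 37, 17, 10, 24), (30, 26, 14, 5, 35, 15), (30, 26, 14, 5, 35, 9), (30, 26, 14, 5, 38, 9), (30, 26, 27, 5, 35, 15), (30, 26, 27, 5, 35, 9), (30, 26, 27, 5, 38, 9), (39, 34, 10, 25, 30, 19)}
(U ⋈ R) ⋈ T (natural join on G): {(2, 14, 19, 17, 1, 9, 5), (2, 14, 19, 17, 10, 24, 5), (22, 22, 32, 5, 35, 15, 33), (22, 22, 32, 5, 35, 9, 33), (22, 22, 32, 5, 38, 9, 33), (39, 34, 10, 25, 30, 19, 23)}
Filtering on F ≠ 17 leaves {(22, 22, 32, 5, 35, 15, 33), (22, 22, 32, 5, 35, 9, 33), (22, 22, 32, 5, 38, 9, 33), (39, 34, 10, 25, 30, 19, 23)}.
π_{E, D} gives {(30, 39), (35, 22), (38, 22)} (1 duplicate(s) eliminated).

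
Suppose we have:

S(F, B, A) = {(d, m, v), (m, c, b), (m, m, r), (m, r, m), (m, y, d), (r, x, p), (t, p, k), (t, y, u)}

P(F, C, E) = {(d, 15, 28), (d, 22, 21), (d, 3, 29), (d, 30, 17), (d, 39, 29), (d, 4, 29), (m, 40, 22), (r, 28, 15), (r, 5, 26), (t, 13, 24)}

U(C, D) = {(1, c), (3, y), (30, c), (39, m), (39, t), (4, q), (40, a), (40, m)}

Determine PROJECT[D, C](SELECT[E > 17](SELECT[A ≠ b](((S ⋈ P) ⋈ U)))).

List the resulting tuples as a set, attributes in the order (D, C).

Joining S and P on F yields {(d, m, v, 15, 28), (d, m, v, 22, 21), (d, m, v, 3, 29), (d, m, v, 30, 17), (d, m, v, 39, 29), (d, m, v, 4, 29), (m, c, b, 40, 22), (m, m, r, 40, 22), (m, r, m, 40, 22), (m, y, d, 40, 22), (r, x, p, 28, 15), (r, x, p, 5, 26), (t, p, k, 13, 24), (t, y, u, 13, 24)}.
Joining (S ⋈ P) and U on C yields {(d, m, v, 3, 29, y), (d, m, v, 30, 17, c), (d, m, v, 39, 29, m), (d, m, v, 39, 29, t), (d, m, v, 4, 29, q), (m, c, b, 40, 22, a), (m, c, b, 40, 22, m), (m, m, r, 40, 22, a), (m, m, r, 40, 22, m), (m, r, m, 40, 22, a), (m, r, m, 40, 22, m), (m, y, d, 40, 22, a), (m, y, d, 40, 22, m)}.
Apply σ_{A ≠ b}; surviving tuples: {(d, m, v, 3, 29, y), (d, m, v, 30, 17, c), (d, m, v, 39, 29, m), (d, m, v, 39, 29, t), (d, m, v, 4, 29, q), (m, m, r, 40, 22, a), (m, m, r, 40, 22, m), (m, r, m, 40, 22, a), (m, r, m, 40, 22, m), (m, y, d, 40, 22, a), (m, y, d, 40, 22, m)}
Apply σ_{E > 17}; surviving tuples: {(d, m, v, 3, 29, y), (d, m, v, 39, 29, m), (d, m, v, 39, 29, t), (d, m, v, 4, 29, q), (m, m, r, 40, 22, a), (m, m, r, 40, 22, m), (m, r, m, 40, 22, a), (m, r, m, 40, 22, m), (m, y, d, 40, 22, a), (m, y, d, 40, 22, m)}
Projecting to D, C (4 duplicate(s) eliminated): {(a, 40), (m, 39), (m, 40), (q, 4), (t, 39), (y, 3)}

{(a, 40), (m, 39), (m, 40), (q, 4), (t, 39), (y, 3)}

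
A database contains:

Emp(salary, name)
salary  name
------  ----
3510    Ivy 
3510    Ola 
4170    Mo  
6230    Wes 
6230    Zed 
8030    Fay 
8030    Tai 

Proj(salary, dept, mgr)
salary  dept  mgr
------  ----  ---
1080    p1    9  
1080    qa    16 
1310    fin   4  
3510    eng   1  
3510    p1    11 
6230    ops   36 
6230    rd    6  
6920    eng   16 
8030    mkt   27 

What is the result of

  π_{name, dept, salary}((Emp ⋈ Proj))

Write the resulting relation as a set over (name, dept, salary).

{(Fay, mkt, 8030), (Ivy, eng, 3510), (Ivy, p1, 3510), (Ola, eng, 3510), (Ola, p1, 3510), (Tai, mkt, 8030), (Wes, ops, 6230), (Wes, rd, 6230), (Zed, ops, 6230), (Zed, rd, 6230)}

Joining Emp and Proj on salary yields {(3510, Ivy, eng, 1), (3510, Ivy, p1, 11), (3510, Ola, eng, 1), (3510, Ola, p1, 11), (6230, Wes, ops, 36), (6230, Wes, rd, 6), (6230, Zed, ops, 36), (6230, Zed, rd, 6), (8030, Fay, mkt, 27), (8030, Tai, mkt, 27)}.
Projecting to name, dept, salary: {(Fay, mkt, 8030), (Ivy, eng, 3510), (Ivy, p1, 3510), (Ola, eng, 3510), (Ola, p1, 3510), (Tai, mkt, 8030), (Wes, ops, 6230), (Wes, rd, 6230), (Zed, ops, 6230), (Zed, rd, 6230)}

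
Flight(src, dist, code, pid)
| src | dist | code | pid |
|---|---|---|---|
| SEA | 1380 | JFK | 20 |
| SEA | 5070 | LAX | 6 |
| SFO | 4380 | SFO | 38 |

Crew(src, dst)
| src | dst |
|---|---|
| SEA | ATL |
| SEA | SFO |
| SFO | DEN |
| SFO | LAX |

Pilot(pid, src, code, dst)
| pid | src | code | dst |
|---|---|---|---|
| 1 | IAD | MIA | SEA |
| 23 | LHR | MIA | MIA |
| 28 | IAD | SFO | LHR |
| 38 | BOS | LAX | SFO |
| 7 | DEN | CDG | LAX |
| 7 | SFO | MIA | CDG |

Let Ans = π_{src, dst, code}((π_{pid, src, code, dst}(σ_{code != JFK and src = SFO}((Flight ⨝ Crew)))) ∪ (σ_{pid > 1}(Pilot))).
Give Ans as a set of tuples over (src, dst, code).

{(BOS, SFO, LAX), (DEN, LAX, CDG), (IAD, LHR, SFO), (LHR, MIA, MIA), (SFO, CDG, MIA), (SFO, DEN, SFO), (SFO, LAX, SFO)}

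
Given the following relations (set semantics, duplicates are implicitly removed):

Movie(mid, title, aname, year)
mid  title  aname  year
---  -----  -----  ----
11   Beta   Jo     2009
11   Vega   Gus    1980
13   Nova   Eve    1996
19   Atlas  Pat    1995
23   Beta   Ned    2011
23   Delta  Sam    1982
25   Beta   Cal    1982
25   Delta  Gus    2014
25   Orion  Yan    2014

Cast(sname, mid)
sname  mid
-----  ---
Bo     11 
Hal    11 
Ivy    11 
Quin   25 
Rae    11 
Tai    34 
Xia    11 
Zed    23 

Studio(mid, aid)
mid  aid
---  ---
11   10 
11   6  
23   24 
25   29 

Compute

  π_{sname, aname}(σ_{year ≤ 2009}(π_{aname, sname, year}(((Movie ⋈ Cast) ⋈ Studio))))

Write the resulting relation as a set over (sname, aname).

{(Bo, Gus), (Bo, Jo), (Hal, Gus), (Hal, Jo), (Ivy, Gus), (Ivy, Jo), (Quin, Cal), (Rae, Gus), (Rae, Jo), (Xia, Gus), (Xia, Jo), (Zed, Sam)}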